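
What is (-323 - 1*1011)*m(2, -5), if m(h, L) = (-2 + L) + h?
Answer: 6670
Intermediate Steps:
m(h, L) = -2 + L + h
(-323 - 1*1011)*m(2, -5) = (-323 - 1*1011)*(-2 - 5 + 2) = (-323 - 1011)*(-5) = -1334*(-5) = 6670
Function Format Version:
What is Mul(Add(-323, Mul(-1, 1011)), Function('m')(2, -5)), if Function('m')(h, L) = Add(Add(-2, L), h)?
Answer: 6670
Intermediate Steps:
Function('m')(h, L) = Add(-2, L, h)
Mul(Add(-323, Mul(-1, 1011)), Function('m')(2, -5)) = Mul(Add(-323, Mul(-1, 1011)), Add(-2, -5, 2)) = Mul(Add(-323, -1011), -5) = Mul(-1334, -5) = 6670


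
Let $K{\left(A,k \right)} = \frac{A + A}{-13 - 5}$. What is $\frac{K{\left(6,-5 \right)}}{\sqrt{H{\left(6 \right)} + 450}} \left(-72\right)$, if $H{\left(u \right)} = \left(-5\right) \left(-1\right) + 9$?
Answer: $\frac{12 \sqrt{29}}{29} \approx 2.2283$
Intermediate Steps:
$H{\left(u \right)} = 14$ ($H{\left(u \right)} = 5 + 9 = 14$)
$K{\left(A,k \right)} = - \frac{A}{9}$ ($K{\left(A,k \right)} = \frac{2 A}{-18} = 2 A \left(- \frac{1}{18}\right) = - \frac{A}{9}$)
$\frac{K{\left(6,-5 \right)}}{\sqrt{H{\left(6 \right)} + 450}} \left(-72\right) = \frac{\left(- \frac{1}{9}\right) 6}{\sqrt{14 + 450}} \left(-72\right) = - \frac{2}{3 \sqrt{464}} \left(-72\right) = - \frac{2}{3 \cdot 4 \sqrt{29}} \left(-72\right) = - \frac{2 \frac{\sqrt{29}}{116}}{3} \left(-72\right) = - \frac{\sqrt{29}}{174} \left(-72\right) = \frac{12 \sqrt{29}}{29}$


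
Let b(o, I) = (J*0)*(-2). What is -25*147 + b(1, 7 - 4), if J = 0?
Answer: -3675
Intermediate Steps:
b(o, I) = 0 (b(o, I) = (0*0)*(-2) = 0*(-2) = 0)
-25*147 + b(1, 7 - 4) = -25*147 + 0 = -3675 + 0 = -3675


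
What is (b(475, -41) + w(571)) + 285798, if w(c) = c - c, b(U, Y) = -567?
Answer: 285231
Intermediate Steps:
w(c) = 0
(b(475, -41) + w(571)) + 285798 = (-567 + 0) + 285798 = -567 + 285798 = 285231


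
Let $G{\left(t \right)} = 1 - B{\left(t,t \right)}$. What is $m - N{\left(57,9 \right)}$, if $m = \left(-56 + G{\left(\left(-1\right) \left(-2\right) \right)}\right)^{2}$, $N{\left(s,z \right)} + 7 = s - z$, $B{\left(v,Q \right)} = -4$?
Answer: $2560$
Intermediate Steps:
$G{\left(t \right)} = 5$ ($G{\left(t \right)} = 1 - -4 = 1 + 4 = 5$)
$N{\left(s,z \right)} = -7 + s - z$ ($N{\left(s,z \right)} = -7 + \left(s - z\right) = -7 + s - z$)
$m = 2601$ ($m = \left(-56 + 5\right)^{2} = \left(-51\right)^{2} = 2601$)
$m - N{\left(57,9 \right)} = 2601 - \left(-7 + 57 - 9\right) = 2601 - 41 = 2560$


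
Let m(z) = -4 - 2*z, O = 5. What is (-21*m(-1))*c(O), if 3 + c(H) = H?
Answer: 84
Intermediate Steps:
c(H) = -3 + H
(-21*m(-1))*c(O) = (-21*(-4 - 2*(-1)))*(-3 + 5) = -21*(-4 + 2)*2 = -21*(-2)*2 = 42*2 = 84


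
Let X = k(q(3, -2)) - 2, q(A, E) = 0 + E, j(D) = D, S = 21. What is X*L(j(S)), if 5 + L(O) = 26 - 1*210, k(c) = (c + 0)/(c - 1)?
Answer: 252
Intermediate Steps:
q(A, E) = E
k(c) = c/(-1 + c)
L(O) = -189 (L(O) = -5 + (26 - 1*210) = -5 + (26 - 210) = -5 - 184 = -189)
X = -4/3 (X = -2/(-1 - 2) - 2 = -2/(-3) - 2 = -2*(-1/3) - 2 = 2/3 - 2 = -4/3 ≈ -1.3333)
X*L(j(S)) = -4/3*(-189) = 252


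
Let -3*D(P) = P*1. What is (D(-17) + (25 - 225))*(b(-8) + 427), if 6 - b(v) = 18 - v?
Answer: -237281/3 ≈ -79094.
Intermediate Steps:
D(P) = -P/3
b(v) = -12 + v (b(v) = 6 - (18 - v) = 6 + (-18 + v) = -12 + v)
(D(-17) + (25 - 225))*(b(-8) + 427) = (-1/3*(-17) + (25 - 225))*((-12 - 8) + 427) = (17/3 - 200)*(-20 + 427) = -583/3*407 = -237281/3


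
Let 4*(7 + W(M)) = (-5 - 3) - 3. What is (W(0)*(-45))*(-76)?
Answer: -33345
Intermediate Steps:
W(M) = -39/4 (W(M) = -7 + ((-5 - 3) - 3)/4 = -7 + (-8 - 3)/4 = -7 + (¼)*(-11) = -7 - 11/4 = -39/4)
(W(0)*(-45))*(-76) = -39/4*(-45)*(-76) = (1755/4)*(-76) = -33345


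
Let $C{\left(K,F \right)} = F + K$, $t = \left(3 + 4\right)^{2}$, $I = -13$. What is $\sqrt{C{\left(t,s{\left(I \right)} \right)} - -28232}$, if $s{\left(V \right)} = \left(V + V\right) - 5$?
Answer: $5 \sqrt{1130} \approx 168.08$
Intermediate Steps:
$s{\left(V \right)} = -5 + 2 V$ ($s{\left(V \right)} = 2 V - 5 = -5 + 2 V$)
$t = 49$ ($t = 7^{2} = 49$)
$\sqrt{C{\left(t,s{\left(I \right)} \right)} - -28232} = \sqrt{\left(\left(-5 + 2 \left(-13\right)\right) + 49\right) - -28232} = \sqrt{\left(\left(-5 - 26\right) + 49\right) + 28232} = \sqrt{\left(-31 + 49\right) + 28232} = \sqrt{18 + 28232} = \sqrt{28250} = 5 \sqrt{1130}$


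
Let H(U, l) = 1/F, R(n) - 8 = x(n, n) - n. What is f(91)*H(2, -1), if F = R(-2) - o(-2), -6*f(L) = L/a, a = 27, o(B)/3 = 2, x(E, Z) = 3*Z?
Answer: 91/324 ≈ 0.28086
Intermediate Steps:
o(B) = 6 (o(B) = 3*2 = 6)
f(L) = -L/162 (f(L) = -L/(6*27) = -L/162)
R(n) = 8 + 2*n (R(n) = 8 + (3*n - n) = 8 + 2*n)
F = -2 (F = (8 + 2*(-2)) - 1*6 = (8 - 4) - 6 = 4 - 6 = -2)
H(U, l) = -½ (H(U, l) = 1/(-2) = -½)
f(91)*H(2, -1) = -1/162*91*(-½) = -91/162*(-½) = 91/324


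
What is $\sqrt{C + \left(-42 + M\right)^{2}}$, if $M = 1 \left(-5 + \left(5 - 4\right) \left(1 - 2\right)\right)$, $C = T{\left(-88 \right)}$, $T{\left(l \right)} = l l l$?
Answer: $16 i \sqrt{2653} \approx 824.12 i$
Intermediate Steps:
$T{\left(l \right)} = l^{3}$ ($T{\left(l \right)} = l^{2} l = l^{3}$)
$C = -681472$ ($C = \left(-88\right)^{3} = -681472$)
$M = -6$ ($M = 1 \left(-5 + 1 \left(-1\right)\right) = 1 \left(-5 - 1\right) = 1 \left(-6\right) = -6$)
$\sqrt{C + \left(-42 + M\right)^{2}} = \sqrt{-681472 + \left(-42 - 6\right)^{2}} = \sqrt{-681472 + \left(-48\right)^{2}} = \sqrt{-681472 + 2304} = \sqrt{-679168} = 16 i \sqrt{2653}$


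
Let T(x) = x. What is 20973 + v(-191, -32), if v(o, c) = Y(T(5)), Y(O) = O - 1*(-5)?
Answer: 20983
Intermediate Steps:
Y(O) = 5 + O (Y(O) = O + 5 = 5 + O)
v(o, c) = 10 (v(o, c) = 5 + 5 = 10)
20973 + v(-191, -32) = 20973 + 10 = 20983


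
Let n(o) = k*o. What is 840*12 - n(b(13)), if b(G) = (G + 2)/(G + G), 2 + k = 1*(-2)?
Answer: 131070/13 ≈ 10082.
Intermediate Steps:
k = -4 (k = -2 + 1*(-2) = -2 - 2 = -4)
b(G) = (2 + G)/(2*G) (b(G) = (2 + G)/((2*G)) = (2 + G)*(1/(2*G)) = (2 + G)/(2*G))
n(o) = -4*o
840*12 - n(b(13)) = 840*12 - (-4)*(½)*(2 + 13)/13 = 10080 - (-4)*(½)*(1/13)*15 = 10080 - (-4)*15/26 = 10080 - 1*(-30/13) = 10080 + 30/13 = 131070/13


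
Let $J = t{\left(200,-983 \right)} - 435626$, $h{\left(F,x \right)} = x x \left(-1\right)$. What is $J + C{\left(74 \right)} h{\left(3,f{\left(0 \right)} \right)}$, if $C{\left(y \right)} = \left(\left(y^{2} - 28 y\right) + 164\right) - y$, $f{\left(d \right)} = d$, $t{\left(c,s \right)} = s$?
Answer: $-436609$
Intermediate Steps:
$C{\left(y \right)} = 164 + y^{2} - 29 y$ ($C{\left(y \right)} = \left(164 + y^{2} - 28 y\right) - y = 164 + y^{2} - 29 y$)
$h{\left(F,x \right)} = - x^{2}$ ($h{\left(F,x \right)} = x^{2} \left(-1\right) = - x^{2}$)
$J = -436609$ ($J = -983 - 435626 = -436609$)
$J + C{\left(74 \right)} h{\left(3,f{\left(0 \right)} \right)} = -436609 + \left(164 + 74^{2} - 2146\right) \left(- 0^{2}\right) = -436609 + \left(164 + 5476 - 2146\right) \left(\left(-1\right) 0\right) = -436609 + 3494 \cdot 0 = -436609 + 0 = -436609$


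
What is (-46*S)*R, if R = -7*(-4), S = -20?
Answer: 25760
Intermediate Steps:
R = 28
(-46*S)*R = -46*(-20)*28 = 920*28 = 25760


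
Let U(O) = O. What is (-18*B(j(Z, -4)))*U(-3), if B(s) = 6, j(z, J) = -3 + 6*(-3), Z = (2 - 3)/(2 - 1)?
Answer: 324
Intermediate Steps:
Z = -1 (Z = -1/1 = -1*1 = -1)
j(z, J) = -21 (j(z, J) = -3 - 18 = -21)
(-18*B(j(Z, -4)))*U(-3) = -18*6*(-3) = -108*(-3) = 324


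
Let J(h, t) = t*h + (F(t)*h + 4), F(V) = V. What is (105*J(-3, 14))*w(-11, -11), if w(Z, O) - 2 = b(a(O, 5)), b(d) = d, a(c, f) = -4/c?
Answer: -218400/11 ≈ -19855.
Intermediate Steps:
w(Z, O) = 2 - 4/O
J(h, t) = 4 + 2*h*t (J(h, t) = t*h + (t*h + 4) = h*t + (h*t + 4) = h*t + (4 + h*t) = 4 + 2*h*t)
(105*J(-3, 14))*w(-11, -11) = (105*(4 + 2*(-3)*14))*(2 - 4/(-11)) = (105*(4 - 84))*(2 - 4*(-1/11)) = (105*(-80))*(2 + 4/11) = -8400*26/11 = -218400/11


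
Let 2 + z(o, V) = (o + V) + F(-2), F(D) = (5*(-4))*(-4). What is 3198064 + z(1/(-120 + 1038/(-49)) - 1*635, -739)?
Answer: 22115240975/6918 ≈ 3.1968e+6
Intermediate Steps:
F(D) = 80 (F(D) = -20*(-4) = 80)
z(o, V) = 78 + V + o (z(o, V) = -2 + ((o + V) + 80) = -2 + ((V + o) + 80) = -2 + (80 + V + o) = 78 + V + o)
3198064 + z(1/(-120 + 1038/(-49)) - 1*635, -739) = 3198064 + (78 - 739 + (1/(-120 + 1038/(-49)) - 1*635)) = 3198064 + (78 - 739 + (1/(-120 + 1038*(-1/49)) - 635)) = 3198064 + (78 - 739 + (1/(-120 - 1038/49) - 635)) = 3198064 + (78 - 739 + (1/(-6918/49) - 635)) = 3198064 + (78 - 739 + (-49/6918 - 635)) = 3198064 + (78 - 739 - 4392979/6918) = 3198064 - 8965777/6918 = 22115240975/6918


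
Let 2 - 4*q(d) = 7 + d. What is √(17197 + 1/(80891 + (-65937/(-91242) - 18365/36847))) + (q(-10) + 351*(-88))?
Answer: -123547/4 + √141321051481211523497550611772415/90651936157381 ≈ -30756.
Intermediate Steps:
q(d) = -5/4 - d/4 (q(d) = ½ - (7 + d)/4 = ½ + (-7/4 - d/4) = -5/4 - d/4)
√(17197 + 1/(80891 + (-65937/(-91242) - 18365/36847))) + (q(-10) + 351*(-88)) = √(17197 + 1/(80891 + (-65937/(-91242) - 18365/36847))) + ((-5/4 - ¼*(-10)) + 351*(-88)) = √(17197 + 1/(80891 + (-65937*(-1/91242) - 18365*1/36847))) + ((-5/4 + 5/2) - 30888) = √(17197 + 1/(80891 + (21979/30414 - 18365/36847))) + (5/4 - 30888) = √(17197 + 1/(80891 + 251307103/1120664658)) - 123547/4 = √(17197 + 1/(90651936157381/1120664658)) - 123547/4 = √(17197 + 1120664658/90651936157381) - 123547/4 = √(1558941347219145715/90651936157381) - 123547/4 = √141321051481211523497550611772415/90651936157381 - 123547/4 = -123547/4 + √141321051481211523497550611772415/90651936157381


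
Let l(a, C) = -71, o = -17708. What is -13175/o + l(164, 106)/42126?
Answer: 276876391/372983604 ≈ 0.74233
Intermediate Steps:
-13175/o + l(164, 106)/42126 = -13175/(-17708) - 71/42126 = -13175*(-1/17708) - 71*1/42126 = 13175/17708 - 71/42126 = 276876391/372983604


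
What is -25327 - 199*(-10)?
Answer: -23337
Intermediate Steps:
-25327 - 199*(-10) = -25327 + 1990 = -23337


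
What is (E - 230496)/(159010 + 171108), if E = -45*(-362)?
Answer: -107103/165059 ≈ -0.64888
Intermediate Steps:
E = 16290
(E - 230496)/(159010 + 171108) = (16290 - 230496)/(159010 + 171108) = -214206/330118 = -214206*1/330118 = -107103/165059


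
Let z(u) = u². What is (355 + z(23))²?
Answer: 781456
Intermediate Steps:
(355 + z(23))² = (355 + 23²)² = (355 + 529)² = 884² = 781456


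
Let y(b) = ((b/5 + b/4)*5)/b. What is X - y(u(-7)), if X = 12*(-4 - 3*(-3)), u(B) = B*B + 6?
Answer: 231/4 ≈ 57.750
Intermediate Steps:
u(B) = 6 + B² (u(B) = B² + 6 = 6 + B²)
y(b) = 9/4 (y(b) = ((b*(⅕) + b*(¼))*5)/b = ((b/5 + b/4)*5)/b = ((9*b/20)*5)/b = (9*b/4)/b = 9/4)
X = 60 (X = 12*(-4 + 9) = 12*5 = 60)
X - y(u(-7)) = 60 - 1*9/4 = 60 - 9/4 = 231/4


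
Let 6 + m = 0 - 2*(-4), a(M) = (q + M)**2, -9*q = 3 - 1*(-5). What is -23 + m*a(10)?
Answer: 11585/81 ≈ 143.02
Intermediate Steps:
q = -8/9 (q = -(3 - 1*(-5))/9 = -(3 + 5)/9 = -1/9*8 = -8/9 ≈ -0.88889)
a(M) = (-8/9 + M)**2
m = 2 (m = -6 + (0 - 2*(-4)) = -6 + (0 + 8) = -6 + 8 = 2)
-23 + m*a(10) = -23 + 2*((-8 + 9*10)**2/81) = -23 + 2*((-8 + 90)**2/81) = -23 + 2*((1/81)*82**2) = -23 + 2*((1/81)*6724) = -23 + 2*(6724/81) = -23 + 13448/81 = 11585/81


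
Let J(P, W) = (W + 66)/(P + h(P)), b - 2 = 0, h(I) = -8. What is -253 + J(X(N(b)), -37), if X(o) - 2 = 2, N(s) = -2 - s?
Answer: -1041/4 ≈ -260.25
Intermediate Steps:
b = 2 (b = 2 + 0 = 2)
X(o) = 4 (X(o) = 2 + 2 = 4)
J(P, W) = (66 + W)/(-8 + P) (J(P, W) = (W + 66)/(P - 8) = (66 + W)/(-8 + P))
-253 + J(X(N(b)), -37) = -253 + (66 - 37)/(-8 + 4) = -253 + 29/(-4) = -253 - ¼*29 = -253 - 29/4 = -1041/4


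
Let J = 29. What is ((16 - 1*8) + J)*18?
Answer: 666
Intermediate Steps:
((16 - 1*8) + J)*18 = ((16 - 1*8) + 29)*18 = ((16 - 8) + 29)*18 = (8 + 29)*18 = 37*18 = 666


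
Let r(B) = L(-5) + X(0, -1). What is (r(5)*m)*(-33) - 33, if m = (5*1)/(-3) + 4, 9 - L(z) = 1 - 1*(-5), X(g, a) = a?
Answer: -187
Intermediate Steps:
L(z) = 3 (L(z) = 9 - (1 - 1*(-5)) = 9 - (1 + 5) = 9 - 1*6 = 9 - 6 = 3)
r(B) = 2 (r(B) = 3 - 1 = 2)
m = 7/3 (m = -⅓*5 + 4 = -5/3 + 4 = 7/3 ≈ 2.3333)
(r(5)*m)*(-33) - 33 = (2*(7/3))*(-33) - 33 = (14/3)*(-33) - 33 = -154 - 33 = -187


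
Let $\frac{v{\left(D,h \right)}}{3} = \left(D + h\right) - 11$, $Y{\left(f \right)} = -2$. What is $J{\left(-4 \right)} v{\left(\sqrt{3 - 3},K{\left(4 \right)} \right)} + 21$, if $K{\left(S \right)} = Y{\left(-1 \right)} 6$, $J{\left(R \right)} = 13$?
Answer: $-876$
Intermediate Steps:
$K{\left(S \right)} = -12$ ($K{\left(S \right)} = \left(-2\right) 6 = -12$)
$v{\left(D,h \right)} = -33 + 3 D + 3 h$ ($v{\left(D,h \right)} = 3 \left(\left(D + h\right) - 11\right) = 3 \left(-11 + D + h\right) = -33 + 3 D + 3 h$)
$J{\left(-4 \right)} v{\left(\sqrt{3 - 3},K{\left(4 \right)} \right)} + 21 = 13 \left(-33 + 3 \sqrt{3 - 3} + 3 \left(-12\right)\right) + 21 = 13 \left(-33 + 3 \sqrt{0} - 36\right) + 21 = 13 \left(-33 + 3 \cdot 0 - 36\right) + 21 = 13 \left(-33 + 0 - 36\right) + 21 = 13 \left(-69\right) + 21 = -897 + 21 = -876$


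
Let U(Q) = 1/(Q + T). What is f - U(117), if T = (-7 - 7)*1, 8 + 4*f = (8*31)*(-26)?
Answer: -166243/103 ≈ -1614.0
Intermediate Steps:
f = -1614 (f = -2 + ((8*31)*(-26))/4 = -2 + (248*(-26))/4 = -2 + (¼)*(-6448) = -2 - 1612 = -1614)
T = -14 (T = -14*1 = -14)
U(Q) = 1/(-14 + Q) (U(Q) = 1/(Q - 14) = 1/(-14 + Q))
f - U(117) = -1614 - 1/(-14 + 117) = -1614 - 1/103 = -166243/103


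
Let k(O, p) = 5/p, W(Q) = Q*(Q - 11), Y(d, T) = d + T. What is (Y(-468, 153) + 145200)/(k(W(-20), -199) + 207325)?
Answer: 5766423/8251534 ≈ 0.69883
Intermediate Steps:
Y(d, T) = T + d
W(Q) = Q*(-11 + Q)
k(O, p) = 5/p
(Y(-468, 153) + 145200)/(k(W(-20), -199) + 207325) = ((153 - 468) + 145200)/(5/(-199) + 207325) = (-315 + 145200)/(5*(-1/199) + 207325) = 144885/(-5/199 + 207325) = 144885/(41257670/199) = 144885*(199/41257670) = 5766423/8251534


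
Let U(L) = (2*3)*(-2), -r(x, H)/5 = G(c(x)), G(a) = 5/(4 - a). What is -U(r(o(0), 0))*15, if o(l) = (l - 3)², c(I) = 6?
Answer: 180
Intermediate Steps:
o(l) = (-3 + l)²
r(x, H) = 25/2 (r(x, H) = -(-25)/(-4 + 6) = -(-25)/2 = -5*(-5/2) = 25/2)
U(L) = -12 (U(L) = 6*(-2) = -12)
-U(r(o(0), 0))*15 = -(-12)*15 = -1*(-180) = 180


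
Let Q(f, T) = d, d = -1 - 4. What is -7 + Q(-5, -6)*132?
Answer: -667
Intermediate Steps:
d = -5
Q(f, T) = -5
-7 + Q(-5, -6)*132 = -7 - 5*132 = -7 - 660 = -667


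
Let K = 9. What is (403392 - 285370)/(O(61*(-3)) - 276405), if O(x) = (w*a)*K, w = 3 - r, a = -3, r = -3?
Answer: -118022/276567 ≈ -0.42674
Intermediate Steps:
w = 6 (w = 3 - 1*(-3) = 3 + 3 = 6)
O(x) = -162 (O(x) = (6*(-3))*9 = -18*9 = -162)
(403392 - 285370)/(O(61*(-3)) - 276405) = (403392 - 285370)/(-162 - 276405) = 118022/(-276567) = 118022*(-1/276567) = -118022/276567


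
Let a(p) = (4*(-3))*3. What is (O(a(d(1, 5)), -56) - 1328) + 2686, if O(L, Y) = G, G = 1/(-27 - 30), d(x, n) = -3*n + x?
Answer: 77405/57 ≈ 1358.0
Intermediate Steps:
d(x, n) = x - 3*n
a(p) = -36 (a(p) = -12*3 = -36)
G = -1/57 (G = 1/(-57) = -1/57 ≈ -0.017544)
O(L, Y) = -1/57
(O(a(d(1, 5)), -56) - 1328) + 2686 = (-1/57 - 1328) + 2686 = -75697/57 + 2686 = 77405/57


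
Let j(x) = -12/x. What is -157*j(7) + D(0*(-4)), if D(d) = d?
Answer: 1884/7 ≈ 269.14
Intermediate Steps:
-157*j(7) + D(0*(-4)) = -(-1884)/7 + 0*(-4) = -(-1884)/7 + 0 = -157*(-12/7) + 0 = 1884/7 + 0 = 1884/7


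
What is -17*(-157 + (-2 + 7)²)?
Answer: 2244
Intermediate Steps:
-17*(-157 + (-2 + 7)²) = -17*(-157 + 5²) = -17*(-157 + 25) = -17*(-132) = 2244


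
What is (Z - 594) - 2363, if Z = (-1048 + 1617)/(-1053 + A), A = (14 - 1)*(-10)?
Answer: -3498700/1183 ≈ -2957.5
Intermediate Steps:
A = -130 (A = 13*(-10) = -130)
Z = -569/1183 (Z = (-1048 + 1617)/(-1053 - 130) = 569/(-1183) = 569*(-1/1183) = -569/1183 ≈ -0.48098)
(Z - 594) - 2363 = (-569/1183 - 594) - 2363 = -703271/1183 - 2363 = -3498700/1183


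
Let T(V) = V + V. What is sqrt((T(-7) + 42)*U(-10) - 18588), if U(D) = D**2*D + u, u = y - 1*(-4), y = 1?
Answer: 4*I*sqrt(2903) ≈ 215.52*I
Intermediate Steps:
u = 5 (u = 1 - 1*(-4) = 1 + 4 = 5)
T(V) = 2*V
U(D) = 5 + D**3 (U(D) = D**2*D + 5 = D**3 + 5 = 5 + D**3)
sqrt((T(-7) + 42)*U(-10) - 18588) = sqrt((2*(-7) + 42)*(5 + (-10)**3) - 18588) = sqrt((-14 + 42)*(5 - 1000) - 18588) = sqrt(28*(-995) - 18588) = sqrt(-27860 - 18588) = sqrt(-46448) = 4*I*sqrt(2903)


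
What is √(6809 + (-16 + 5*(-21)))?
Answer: 4*√418 ≈ 81.780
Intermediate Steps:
√(6809 + (-16 + 5*(-21))) = √(6809 + (-16 - 105)) = √(6809 - 121) = √6688 = 4*√418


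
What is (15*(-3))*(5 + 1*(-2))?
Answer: -135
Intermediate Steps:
(15*(-3))*(5 + 1*(-2)) = -45*(5 - 2) = -45*3 = -135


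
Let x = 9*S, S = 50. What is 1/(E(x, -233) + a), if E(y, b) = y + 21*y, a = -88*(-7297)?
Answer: 1/652036 ≈ 1.5337e-6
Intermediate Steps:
x = 450 (x = 9*50 = 450)
a = 642136
E(y, b) = 22*y
1/(E(x, -233) + a) = 1/(22*450 + 642136) = 1/(9900 + 642136) = 1/652036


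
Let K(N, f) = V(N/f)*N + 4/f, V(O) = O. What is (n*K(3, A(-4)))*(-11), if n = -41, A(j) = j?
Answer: -5863/4 ≈ -1465.8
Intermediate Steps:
K(N, f) = 4/f + N**2/f (K(N, f) = (N/f)*N + 4/f = N**2/f + 4/f = 4/f + N**2/f)
(n*K(3, A(-4)))*(-11) = -41*(4 + 3**2)/(-4)*(-11) = -(-41)*(4 + 9)/4*(-11) = -(-41)*13/4*(-11) = -41*(-13/4)*(-11) = (533/4)*(-11) = -5863/4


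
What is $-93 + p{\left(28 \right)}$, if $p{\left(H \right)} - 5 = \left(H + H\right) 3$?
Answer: $80$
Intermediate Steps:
$p{\left(H \right)} = 5 + 6 H$ ($p{\left(H \right)} = 5 + \left(H + H\right) 3 = 5 + 2 H 3 = 5 + 6 H$)
$-93 + p{\left(28 \right)} = -93 + \left(5 + 6 \cdot 28\right) = -93 + \left(5 + 168\right) = -93 + 173 = 80$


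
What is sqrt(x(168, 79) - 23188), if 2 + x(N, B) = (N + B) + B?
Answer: 4*I*sqrt(1429) ≈ 151.21*I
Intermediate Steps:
x(N, B) = -2 + N + 2*B (x(N, B) = -2 + ((N + B) + B) = -2 + ((B + N) + B) = -2 + (N + 2*B) = -2 + N + 2*B)
sqrt(x(168, 79) - 23188) = sqrt((-2 + 168 + 2*79) - 23188) = sqrt((-2 + 168 + 158) - 23188) = sqrt(324 - 23188) = sqrt(-22864) = 4*I*sqrt(1429)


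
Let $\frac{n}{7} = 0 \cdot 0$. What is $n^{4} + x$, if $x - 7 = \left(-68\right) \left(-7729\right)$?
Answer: $525579$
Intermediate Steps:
$x = 525579$ ($x = 7 - -525572 = 7 + 525572 = 525579$)
$n = 0$ ($n = 7 \cdot 0 \cdot 0 = 7 \cdot 0 = 0$)
$n^{4} + x = 0^{4} + 525579 = 0 + 525579 = 525579$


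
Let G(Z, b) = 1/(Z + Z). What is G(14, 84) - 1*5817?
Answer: -162875/28 ≈ -5817.0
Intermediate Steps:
G(Z, b) = 1/(2*Z)
G(14, 84) - 1*5817 = (½)/14 - 1*5817 = (½)*(1/14) - 5817 = 1/28 - 5817 = -162875/28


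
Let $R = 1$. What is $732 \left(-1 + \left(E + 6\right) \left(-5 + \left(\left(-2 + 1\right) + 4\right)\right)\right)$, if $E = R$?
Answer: $-10980$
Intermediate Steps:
$E = 1$
$732 \left(-1 + \left(E + 6\right) \left(-5 + \left(\left(-2 + 1\right) + 4\right)\right)\right) = 732 \left(-1 + \left(1 + 6\right) \left(-5 + \left(\left(-2 + 1\right) + 4\right)\right)\right) = 732 \left(-1 + 7 \left(-5 + \left(-1 + 4\right)\right)\right) = 732 \left(-1 + 7 \left(-5 + 3\right)\right) = 732 \left(-1 + 7 \left(-2\right)\right) = 732 \left(-1 - 14\right) = 732 \left(-15\right) = -10980$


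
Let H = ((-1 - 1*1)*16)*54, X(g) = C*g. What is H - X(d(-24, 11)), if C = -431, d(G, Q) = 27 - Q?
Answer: 5168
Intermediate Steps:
X(g) = -431*g
H = -1728 (H = ((-1 - 1)*16)*54 = -2*16*54 = -32*54 = -1728)
H - X(d(-24, 11)) = -1728 - (-431)*(27 - 1*11) = -1728 - (-431)*(27 - 11) = -1728 - (-431)*16 = -1728 - 1*(-6896) = -1728 + 6896 = 5168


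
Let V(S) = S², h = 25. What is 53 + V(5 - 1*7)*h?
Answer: 153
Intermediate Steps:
53 + V(5 - 1*7)*h = 53 + (5 - 1*7)²*25 = 53 + (5 - 7)²*25 = 53 + (-2)²*25 = 53 + 4*25 = 53 + 100 = 153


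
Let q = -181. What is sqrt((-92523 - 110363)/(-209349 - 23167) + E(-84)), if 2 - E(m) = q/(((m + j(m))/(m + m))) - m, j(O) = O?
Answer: sqrt(1349869894130)/116258 ≈ 9.9936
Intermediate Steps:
E(m) = 183 + m (E(m) = 2 - (-181/((m + m)/(m + m)) - m) = 2 - (-181/((2*m)/((2*m))) - m) = 2 - (-181/((2*m)*(1/(2*m))) - m) = 2 - (-181/1 - m) = 2 - (-181*1 - m) = 2 - (-181 - m) = 2 + (181 + m) = 183 + m)
sqrt((-92523 - 110363)/(-209349 - 23167) + E(-84)) = sqrt((-92523 - 110363)/(-209349 - 23167) + (183 - 84)) = sqrt(-202886/(-232516) + 99) = sqrt(-202886*(-1/232516) + 99) = sqrt(101443/116258 + 99) = sqrt(11610985/116258) = sqrt(1349869894130)/116258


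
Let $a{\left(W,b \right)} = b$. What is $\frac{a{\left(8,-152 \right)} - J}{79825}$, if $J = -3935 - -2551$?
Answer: $\frac{1232}{79825} \approx 0.015434$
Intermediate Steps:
$J = -1384$ ($J = -3935 + 2551 = -1384$)
$\frac{a{\left(8,-152 \right)} - J}{79825} = \frac{-152 - -1384}{79825} = \left(-152 + 1384\right) \frac{1}{79825} = 1232 \cdot \frac{1}{79825} = \frac{1232}{79825}$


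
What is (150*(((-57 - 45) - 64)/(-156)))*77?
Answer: 159775/13 ≈ 12290.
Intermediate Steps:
(150*(((-57 - 45) - 64)/(-156)))*77 = (150*((-102 - 64)*(-1/156)))*77 = (150*(-166*(-1/156)))*77 = (150*(83/78))*77 = (2075/13)*77 = 159775/13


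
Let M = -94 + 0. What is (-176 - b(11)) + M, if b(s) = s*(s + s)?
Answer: -512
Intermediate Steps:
b(s) = 2*s² (b(s) = s*(2*s) = 2*s²)
M = -94
(-176 - b(11)) + M = (-176 - 2*11²) - 94 = (-176 - 2*121) - 94 = (-176 - 1*242) - 94 = (-176 - 242) - 94 = -418 - 94 = -512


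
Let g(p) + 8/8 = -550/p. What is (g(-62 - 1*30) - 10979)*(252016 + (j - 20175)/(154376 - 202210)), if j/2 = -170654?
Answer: -6085573105143735/2200364 ≈ -2.7657e+9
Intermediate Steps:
g(p) = -1 - 550/p
j = -341308 (j = 2*(-170654) = -341308)
(g(-62 - 1*30) - 10979)*(252016 + (j - 20175)/(154376 - 202210)) = ((-550 - (-62 - 1*30))/(-62 - 1*30) - 10979)*(252016 + (-341308 - 20175)/(154376 - 202210)) = ((-550 - (-62 - 30))/(-62 - 30) - 10979)*(252016 - 361483/(-47834)) = ((-550 - 1*(-92))/(-92) - 10979)*(252016 - 361483*(-1/47834)) = (-(-550 + 92)/92 - 10979)*(252016 + 361483/47834) = (-1/92*(-458) - 10979)*(12055294827/47834) = (229/46 - 10979)*(12055294827/47834) = -504805/46*12055294827/47834 = -6085573105143735/2200364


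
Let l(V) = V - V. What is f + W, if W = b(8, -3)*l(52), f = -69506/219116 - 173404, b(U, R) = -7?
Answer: -18997830185/109558 ≈ -1.7340e+5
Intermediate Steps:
l(V) = 0
f = -18997830185/109558 (f = -69506*1/219116 - 173404 = -34753/109558 - 173404 = -18997830185/109558 ≈ -1.7340e+5)
W = 0 (W = -7*0 = 0)
f + W = -18997830185/109558 + 0 = -18997830185/109558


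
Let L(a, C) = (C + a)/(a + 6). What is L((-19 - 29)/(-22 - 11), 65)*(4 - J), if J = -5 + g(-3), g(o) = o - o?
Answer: 6579/82 ≈ 80.232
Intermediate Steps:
g(o) = 0
L(a, C) = (C + a)/(6 + a)
J = -5 (J = -5 + 0 = -5)
L((-19 - 29)/(-22 - 11), 65)*(4 - J) = ((65 + (-19 - 29)/(-22 - 11))/(6 + (-19 - 29)/(-22 - 11)))*(4 - 1*(-5)) = ((65 - 48/(-33))/(6 - 48/(-33)))*(4 + 5) = ((65 - 48*(-1/33))/(6 - 48*(-1/33)))*9 = ((65 + 16/11)/(6 + 16/11))*9 = ((731/11)/(82/11))*9 = ((11/82)*(731/11))*9 = (731/82)*9 = 6579/82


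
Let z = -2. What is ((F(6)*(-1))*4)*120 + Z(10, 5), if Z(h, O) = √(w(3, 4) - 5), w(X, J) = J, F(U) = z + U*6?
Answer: -16320 + I ≈ -16320.0 + 1.0*I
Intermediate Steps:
F(U) = -2 + 6*U (F(U) = -2 + U*6 = -2 + 6*U)
Z(h, O) = I (Z(h, O) = √(4 - 5) = √(-1) = I)
((F(6)*(-1))*4)*120 + Z(10, 5) = (((-2 + 6*6)*(-1))*4)*120 + I = (((-2 + 36)*(-1))*4)*120 + I = ((34*(-1))*4)*120 + I = -34*4*120 + I = -136*120 + I = -16320 + I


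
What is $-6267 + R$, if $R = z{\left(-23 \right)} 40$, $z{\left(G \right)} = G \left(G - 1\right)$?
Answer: $15813$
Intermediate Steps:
$z{\left(G \right)} = G \left(-1 + G\right)$
$R = 22080$ ($R = - 23 \left(-1 - 23\right) 40 = \left(-23\right) \left(-24\right) 40 = 552 \cdot 40 = 22080$)
$-6267 + R = -6267 + 22080 = 15813$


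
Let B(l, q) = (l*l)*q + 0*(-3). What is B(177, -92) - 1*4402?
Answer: -2886670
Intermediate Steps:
B(l, q) = q*l² (B(l, q) = l²*q + 0 = q*l² + 0 = q*l²)
B(177, -92) - 1*4402 = -92*177² - 1*4402 = -92*31329 - 4402 = -2882268 - 4402 = -2886670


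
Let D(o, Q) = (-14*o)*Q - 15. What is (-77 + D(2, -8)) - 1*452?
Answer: -320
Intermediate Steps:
D(o, Q) = -15 - 14*Q*o (D(o, Q) = -14*Q*o - 15 = -15 - 14*Q*o)
(-77 + D(2, -8)) - 1*452 = (-77 + (-15 - 14*(-8)*2)) - 1*452 = (-77 + (-15 + 224)) - 452 = (-77 + 209) - 452 = 132 - 452 = -320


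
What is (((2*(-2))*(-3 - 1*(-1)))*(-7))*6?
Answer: -336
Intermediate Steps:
(((2*(-2))*(-3 - 1*(-1)))*(-7))*6 = (-4*(-3 + 1)*(-7))*6 = (-4*(-2)*(-7))*6 = (8*(-7))*6 = -56*6 = -336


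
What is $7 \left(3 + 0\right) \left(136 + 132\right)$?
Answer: $5628$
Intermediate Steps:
$7 \left(3 + 0\right) \left(136 + 132\right) = 7 \cdot 3 \cdot 268 = 21 \cdot 268 = 5628$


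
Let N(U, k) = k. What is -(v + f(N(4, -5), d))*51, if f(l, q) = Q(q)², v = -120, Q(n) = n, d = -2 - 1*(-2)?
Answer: 6120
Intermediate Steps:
d = 0 (d = -2 + 2 = 0)
f(l, q) = q²
-(v + f(N(4, -5), d))*51 = -(-120 + 0²)*51 = -(-120 + 0)*51 = -(-120)*51 = -1*(-6120) = 6120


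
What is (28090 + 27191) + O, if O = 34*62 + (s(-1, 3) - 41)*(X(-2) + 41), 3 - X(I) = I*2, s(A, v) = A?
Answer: 55373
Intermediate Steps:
X(I) = 3 - 2*I (X(I) = 3 - I*2 = 3 - 2*I)
O = 92 (O = 34*62 + (-1 - 41)*((3 - 2*(-2)) + 41) = 2108 - 42*((3 + 4) + 41) = 2108 - 42*(7 + 41) = 2108 - 42*48 = 2108 - 2016 = 92)
(28090 + 27191) + O = (28090 + 27191) + 92 = 55281 + 92 = 55373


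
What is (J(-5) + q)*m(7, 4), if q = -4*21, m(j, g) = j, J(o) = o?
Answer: -623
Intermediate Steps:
q = -84
(J(-5) + q)*m(7, 4) = (-5 - 84)*7 = -89*7 = -623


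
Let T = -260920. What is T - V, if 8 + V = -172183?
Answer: -88729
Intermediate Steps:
V = -172191 (V = -8 - 172183 = -172191)
T - V = -260920 - 1*(-172191) = -260920 + 172191 = -88729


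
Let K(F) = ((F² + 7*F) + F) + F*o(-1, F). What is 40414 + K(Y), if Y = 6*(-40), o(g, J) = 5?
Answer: 94894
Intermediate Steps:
Y = -240
K(F) = F² + 13*F (K(F) = ((F² + 7*F) + F) + F*5 = (F² + 8*F) + 5*F = F² + 13*F)
40414 + K(Y) = 40414 - 240*(13 - 240) = 40414 - 240*(-227) = 40414 + 54480 = 94894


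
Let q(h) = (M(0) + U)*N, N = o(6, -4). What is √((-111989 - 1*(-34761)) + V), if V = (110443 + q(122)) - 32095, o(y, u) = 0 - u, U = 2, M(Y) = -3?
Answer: 6*√31 ≈ 33.407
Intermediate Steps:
o(y, u) = -u
N = 4 (N = -1*(-4) = 4)
q(h) = -4 (q(h) = (-3 + 2)*4 = -1*4 = -4)
V = 78344 (V = (110443 - 4) - 32095 = 110439 - 32095 = 78344)
√((-111989 - 1*(-34761)) + V) = √((-111989 - 1*(-34761)) + 78344) = √((-111989 + 34761) + 78344) = √(-77228 + 78344) = √1116 = 6*√31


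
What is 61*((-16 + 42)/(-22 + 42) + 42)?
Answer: 26413/10 ≈ 2641.3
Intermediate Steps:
61*((-16 + 42)/(-22 + 42) + 42) = 61*(26/20 + 42) = 61*(26*(1/20) + 42) = 61*(13/10 + 42) = 61*(433/10) = 26413/10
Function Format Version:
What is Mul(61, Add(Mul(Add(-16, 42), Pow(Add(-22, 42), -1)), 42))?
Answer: Rational(26413, 10) ≈ 2641.3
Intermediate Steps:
Mul(61, Add(Mul(Add(-16, 42), Pow(Add(-22, 42), -1)), 42)) = Mul(61, Add(Mul(26, Pow(20, -1)), 42)) = Mul(61, Add(Mul(26, Rational(1, 20)), 42)) = Mul(61, Add(Rational(13, 10), 42)) = Mul(61, Rational(433, 10)) = Rational(26413, 10)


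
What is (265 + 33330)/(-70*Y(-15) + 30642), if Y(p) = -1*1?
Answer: 33595/30712 ≈ 1.0939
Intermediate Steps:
Y(p) = -1
(265 + 33330)/(-70*Y(-15) + 30642) = (265 + 33330)/(-70*(-1) + 30642) = 33595/(70 + 30642) = 33595/30712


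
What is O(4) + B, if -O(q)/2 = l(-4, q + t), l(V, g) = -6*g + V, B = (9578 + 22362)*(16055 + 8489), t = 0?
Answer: 783935416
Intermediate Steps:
B = 783935360 (B = 31940*24544 = 783935360)
l(V, g) = V - 6*g
O(q) = 8 + 12*q (O(q) = -2*(-4 - 6*(q + 0)) = -2*(-4 - 6*q) = 8 + 12*q)
O(4) + B = (8 + 12*4) + 783935360 = (8 + 48) + 783935360 = 56 + 783935360 = 783935416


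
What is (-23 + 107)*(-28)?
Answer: -2352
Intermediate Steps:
(-23 + 107)*(-28) = 84*(-28) = -2352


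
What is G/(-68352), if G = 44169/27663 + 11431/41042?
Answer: -236555539/8622565657088 ≈ -2.7434e-5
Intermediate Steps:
G = 709666617/378448282 (G = 44169*(1/27663) + 11431*(1/41042) = 14723/9221 + 11431/41042 = 709666617/378448282 ≈ 1.8752)
G/(-68352) = (709666617/378448282)/(-68352) = (709666617/378448282)*(-1/68352) = -236555539/8622565657088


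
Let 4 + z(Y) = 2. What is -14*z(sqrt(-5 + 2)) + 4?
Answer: 32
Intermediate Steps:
z(Y) = -2 (z(Y) = -4 + 2 = -2)
-14*z(sqrt(-5 + 2)) + 4 = -14*(-2) + 4 = 28 + 4 = 32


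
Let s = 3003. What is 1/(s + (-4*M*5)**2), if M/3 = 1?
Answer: 1/6603 ≈ 0.00015145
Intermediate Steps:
M = 3 (M = 3*1 = 3)
1/(s + (-4*M*5)**2) = 1/(3003 + (-4*3*5)**2) = 1/(3003 + (-12*5)**2) = 1/(3003 + (-60)**2) = 1/(3003 + 3600) = 1/6603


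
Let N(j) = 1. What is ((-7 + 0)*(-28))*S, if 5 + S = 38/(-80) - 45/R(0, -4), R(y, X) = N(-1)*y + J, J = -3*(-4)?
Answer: -18081/10 ≈ -1808.1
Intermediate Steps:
J = 12
R(y, X) = 12 + y (R(y, X) = 1*y + 12 = y + 12 = 12 + y)
S = -369/40 (S = -5 + (38/(-80) - 45/(12 + 0)) = -5 + (38*(-1/80) - 45/12) = -5 + (-19/40 - 45*1/12) = -5 + (-19/40 - 15/4) = -5 - 169/40 = -369/40 ≈ -9.2250)
((-7 + 0)*(-28))*S = ((-7 + 0)*(-28))*(-369/40) = -7*(-28)*(-369/40) = 196*(-369/40) = -18081/10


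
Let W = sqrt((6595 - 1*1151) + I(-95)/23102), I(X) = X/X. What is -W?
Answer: -sqrt(2905475910478)/23102 ≈ -73.783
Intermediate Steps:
I(X) = 1
W = sqrt(2905475910478)/23102 (W = sqrt((6595 - 1*1151) + 1/23102) = sqrt((6595 - 1151) + 1*(1/23102)) = sqrt(5444 + 1/23102) = sqrt(125767289/23102) = sqrt(2905475910478)/23102 ≈ 73.783)
-W = -sqrt(2905475910478)/23102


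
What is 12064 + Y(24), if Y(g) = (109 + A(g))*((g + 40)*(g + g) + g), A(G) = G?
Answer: 423832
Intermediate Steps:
Y(g) = (109 + g)*(g + 2*g*(40 + g)) (Y(g) = (109 + g)*((g + 40)*(g + g) + g) = (109 + g)*((40 + g)*(2*g) + g) = (109 + g)*(2*g*(40 + g) + g) = (109 + g)*(g + 2*g*(40 + g)))
12064 + Y(24) = 12064 + 24*(8829 + 2*24**2 + 299*24) = 12064 + 24*(8829 + 2*576 + 7176) = 12064 + 24*(8829 + 1152 + 7176) = 12064 + 24*17157 = 12064 + 411768 = 423832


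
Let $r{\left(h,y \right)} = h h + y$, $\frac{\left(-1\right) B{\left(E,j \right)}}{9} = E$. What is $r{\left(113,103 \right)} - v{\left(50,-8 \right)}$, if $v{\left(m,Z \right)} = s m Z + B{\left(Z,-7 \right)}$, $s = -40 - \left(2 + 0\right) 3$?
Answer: $-5600$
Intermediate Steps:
$B{\left(E,j \right)} = - 9 E$
$s = -46$ ($s = -40 - 2 \cdot 3 = -40 - 6 = -46$)
$r{\left(h,y \right)} = y + h^{2}$ ($r{\left(h,y \right)} = h^{2} + y = y + h^{2}$)
$v{\left(m,Z \right)} = - 9 Z - 46 Z m$ ($v{\left(m,Z \right)} = - 46 m Z - 9 Z = - 46 Z m - 9 Z = - 9 Z - 46 Z m$)
$r{\left(113,103 \right)} - v{\left(50,-8 \right)} = \left(103 + 113^{2}\right) - - 8 \left(-9 - 2300\right) = \left(103 + 12769\right) - - 8 \left(-9 - 2300\right) = 12872 - \left(-8\right) \left(-2309\right) = 12872 - 18472 = -5600$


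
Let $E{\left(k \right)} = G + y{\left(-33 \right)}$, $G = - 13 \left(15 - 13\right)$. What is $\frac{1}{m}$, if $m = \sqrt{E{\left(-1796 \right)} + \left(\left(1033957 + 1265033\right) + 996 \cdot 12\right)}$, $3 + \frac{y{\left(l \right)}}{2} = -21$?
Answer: $\frac{\sqrt{577717}}{1155434} \approx 0.00065783$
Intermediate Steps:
$y{\left(l \right)} = -48$ ($y{\left(l \right)} = -6 + 2 \left(-21\right) = -6 - 42 = -48$)
$G = -26$ ($G = \left(-13\right) 2 = -26$)
$E{\left(k \right)} = -74$ ($E{\left(k \right)} = -26 - 48 = -74$)
$m = 2 \sqrt{577717}$ ($m = \sqrt{-74 + \left(\left(1033957 + 1265033\right) + 996 \cdot 12\right)} = \sqrt{-74 + \left(2298990 + 11952\right)} = \sqrt{-74 + 2310942} = \sqrt{2310868} = 2 \sqrt{577717} \approx 1520.2$)
$\frac{1}{m} = \frac{1}{2 \sqrt{577717}} = \frac{\sqrt{577717}}{1155434}$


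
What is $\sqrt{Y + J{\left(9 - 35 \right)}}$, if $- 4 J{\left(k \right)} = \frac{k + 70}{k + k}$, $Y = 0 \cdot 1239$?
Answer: $\frac{\sqrt{143}}{26} \approx 0.45993$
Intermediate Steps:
$Y = 0$
$J{\left(k \right)} = - \frac{70 + k}{8 k}$ ($J{\left(k \right)} = - \frac{\left(k + 70\right) \frac{1}{k + k}}{4} = - \frac{\left(70 + k\right) \frac{1}{2 k}}{4} = - \frac{\frac{1}{2} \frac{1}{k} \left(70 + k\right)}{4} = - \frac{70 + k}{8 k}$)
$\sqrt{Y + J{\left(9 - 35 \right)}} = \sqrt{0 + \frac{-70 - \left(9 - 35\right)}{8 \left(9 - 35\right)}} = \sqrt{0 + \frac{-70 - -26}{8 \left(-26\right)}} = \sqrt{0 + \frac{1}{8} \left(- \frac{1}{26}\right) \left(-70 + 26\right)} = \sqrt{0 + \frac{1}{8} \left(- \frac{1}{26}\right) \left(-44\right)} = \sqrt{0 + \frac{11}{52}} = \sqrt{\frac{11}{52}} = \frac{\sqrt{143}}{26}$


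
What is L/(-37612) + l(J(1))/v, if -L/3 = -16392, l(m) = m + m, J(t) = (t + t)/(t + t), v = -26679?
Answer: -328010432/250862637 ≈ -1.3075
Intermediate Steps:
J(t) = 1 (J(t) = (2*t)/((2*t)) = (2*t)*(1/(2*t)) = 1)
l(m) = 2*m
L = 49176 (L = -3*(-16392) = 49176)
L/(-37612) + l(J(1))/v = 49176/(-37612) + (2*1)/(-26679) = 49176*(-1/37612) + 2*(-1/26679) = -12294/9403 - 2/26679 = -328010432/250862637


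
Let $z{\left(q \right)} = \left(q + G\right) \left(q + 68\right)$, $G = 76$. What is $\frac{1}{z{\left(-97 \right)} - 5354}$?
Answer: $- \frac{1}{4745} \approx -0.00021075$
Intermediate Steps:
$z{\left(q \right)} = \left(68 + q\right) \left(76 + q\right)$ ($z{\left(q \right)} = \left(q + 76\right) \left(q + 68\right) = \left(76 + q\right) \left(68 + q\right) = \left(68 + q\right) \left(76 + q\right)$)
$\frac{1}{z{\left(-97 \right)} - 5354} = \frac{1}{\left(5168 + \left(-97\right)^{2} + 144 \left(-97\right)\right) - 5354} = \frac{1}{\left(5168 + 9409 - 13968\right) - 5354} = \frac{1}{609 - 5354} = \frac{1}{-4745} = - \frac{1}{4745}$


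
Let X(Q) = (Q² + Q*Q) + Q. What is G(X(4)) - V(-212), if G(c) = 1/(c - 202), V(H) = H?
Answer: 35191/166 ≈ 211.99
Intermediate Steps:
X(Q) = Q + 2*Q² (X(Q) = (Q² + Q²) + Q = 2*Q² + Q = Q + 2*Q²)
G(c) = 1/(-202 + c)
G(X(4)) - V(-212) = 1/(-202 + 4*(1 + 2*4)) - 1*(-212) = 1/(-202 + 4*(1 + 8)) + 212 = 1/(-202 + 4*9) + 212 = 1/(-202 + 36) + 212 = 1/(-166) + 212 = -1/166 + 212 = 35191/166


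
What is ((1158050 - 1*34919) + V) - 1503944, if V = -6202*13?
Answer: -461439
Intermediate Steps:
V = -80626
((1158050 - 1*34919) + V) - 1503944 = ((1158050 - 1*34919) - 80626) - 1503944 = ((1158050 - 34919) - 80626) - 1503944 = (1123131 - 80626) - 1503944 = 1042505 - 1503944 = -461439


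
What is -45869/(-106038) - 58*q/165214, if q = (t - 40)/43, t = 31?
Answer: 3789744109/8759481066 ≈ 0.43264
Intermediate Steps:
q = -9/43 (q = (31 - 40)/43 = -9*1/43 = -9/43 ≈ -0.20930)
-45869/(-106038) - 58*q/165214 = -45869/(-106038) - 58*(-9/43)/165214 = -45869*(-1/106038) + (522/43)*(1/165214) = 45869/106038 + 261/3552101 = 3789744109/8759481066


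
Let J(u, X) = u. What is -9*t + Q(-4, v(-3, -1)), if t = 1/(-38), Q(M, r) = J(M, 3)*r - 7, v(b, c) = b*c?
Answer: -713/38 ≈ -18.763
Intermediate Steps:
Q(M, r) = -7 + M*r (Q(M, r) = M*r - 7 = -7 + M*r)
t = -1/38 ≈ -0.026316
-9*t + Q(-4, v(-3, -1)) = -9*(-1/38) + (-7 - (-12)*(-1)) = 9/38 + (-7 - 4*3) = 9/38 + (-7 - 12) = 9/38 - 19 = -713/38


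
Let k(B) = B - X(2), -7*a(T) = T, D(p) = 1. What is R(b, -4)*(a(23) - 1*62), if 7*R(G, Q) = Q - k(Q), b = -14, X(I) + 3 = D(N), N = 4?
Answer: 914/49 ≈ 18.653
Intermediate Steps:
X(I) = -2 (X(I) = -3 + 1 = -2)
a(T) = -T/7
k(B) = 2 + B (k(B) = B - 1*(-2) = B + 2 = 2 + B)
R(G, Q) = -2/7 (R(G, Q) = (Q - (2 + Q))/7 = (Q + (-2 - Q))/7 = (1/7)*(-2) = -2/7)
R(b, -4)*(a(23) - 1*62) = -2*(-1/7*23 - 1*62)/7 = -2*(-23/7 - 62)/7 = -2/7*(-457/7) = 914/49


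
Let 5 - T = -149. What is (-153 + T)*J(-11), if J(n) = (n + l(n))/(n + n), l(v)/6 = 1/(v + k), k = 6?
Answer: 61/110 ≈ 0.55455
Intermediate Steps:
T = 154 (T = 5 - 1*(-149) = 5 + 149 = 154)
l(v) = 6/(6 + v) (l(v) = 6/(v + 6) = 6/(6 + v))
J(n) = (n + 6/(6 + n))/(2*n) (J(n) = (n + 6/(6 + n))/(n + n) = (n + 6/(6 + n))/((2*n)) = (n + 6/(6 + n))*(1/(2*n)) = (n + 6/(6 + n))/(2*n))
(-153 + T)*J(-11) = (-153 + 154)*((½)*(6 - 11*(6 - 11))/(-11*(6 - 11))) = 1*((½)*(-1/11)*(6 - 11*(-5))/(-5)) = 1*((½)*(-1/11)*(-⅕)*(6 + 55)) = 1*((½)*(-1/11)*(-⅕)*61) = 1*(61/110) = 61/110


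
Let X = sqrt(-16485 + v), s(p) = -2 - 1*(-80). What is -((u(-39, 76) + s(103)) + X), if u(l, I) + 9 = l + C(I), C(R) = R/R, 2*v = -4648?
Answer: -31 - I*sqrt(18809) ≈ -31.0 - 137.15*I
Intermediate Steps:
v = -2324 (v = (1/2)*(-4648) = -2324)
s(p) = 78 (s(p) = -2 + 80 = 78)
C(R) = 1
X = I*sqrt(18809) (X = sqrt(-16485 - 2324) = sqrt(-18809) = I*sqrt(18809) ≈ 137.15*I)
u(l, I) = -8 + l (u(l, I) = -9 + (l + 1) = -9 + (1 + l) = -8 + l)
-((u(-39, 76) + s(103)) + X) = -(((-8 - 39) + 78) + I*sqrt(18809)) = -((-47 + 78) + I*sqrt(18809)) = -(31 + I*sqrt(18809)) = -31 - I*sqrt(18809)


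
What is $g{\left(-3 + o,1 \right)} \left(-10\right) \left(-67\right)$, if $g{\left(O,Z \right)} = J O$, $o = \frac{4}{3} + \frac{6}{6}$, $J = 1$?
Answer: $- \frac{1340}{3} \approx -446.67$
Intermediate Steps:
$o = \frac{7}{3}$ ($o = 4 \cdot \frac{1}{3} + 6 \cdot \frac{1}{6} = \frac{4}{3} + 1 = \frac{7}{3} \approx 2.3333$)
$g{\left(O,Z \right)} = O$ ($g{\left(O,Z \right)} = 1 O = O$)
$g{\left(-3 + o,1 \right)} \left(-10\right) \left(-67\right) = \left(-3 + \frac{7}{3}\right) \left(-10\right) \left(-67\right) = \left(- \frac{2}{3}\right) \left(-10\right) \left(-67\right) = \frac{20}{3} \left(-67\right) = - \frac{1340}{3}$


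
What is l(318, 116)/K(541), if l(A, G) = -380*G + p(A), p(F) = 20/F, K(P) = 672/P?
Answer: -1895856055/53424 ≈ -35487.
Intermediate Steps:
l(A, G) = -380*G + 20/A
l(318, 116)/K(541) = (-380*116 + 20/318)/((672/541)) = (-44080 + 20*(1/318))/((672*(1/541))) = (-44080 + 10/159)/(672/541) = -7008710/159*541/672 = -1895856055/53424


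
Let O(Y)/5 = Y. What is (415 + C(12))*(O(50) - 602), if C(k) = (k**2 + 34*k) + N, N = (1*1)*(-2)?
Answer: -339680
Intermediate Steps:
N = -2 (N = 1*(-2) = -2)
O(Y) = 5*Y
C(k) = -2 + k**2 + 34*k (C(k) = (k**2 + 34*k) - 2 = -2 + k**2 + 34*k)
(415 + C(12))*(O(50) - 602) = (415 + (-2 + 12**2 + 34*12))*(5*50 - 602) = (415 + (-2 + 144 + 408))*(250 - 602) = (415 + 550)*(-352) = 965*(-352) = -339680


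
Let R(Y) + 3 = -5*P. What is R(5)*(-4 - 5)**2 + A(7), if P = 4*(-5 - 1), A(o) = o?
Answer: 9484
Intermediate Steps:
P = -24 (P = 4*(-6) = -24)
R(Y) = 117 (R(Y) = -3 - 5*(-24) = -3 + 120 = 117)
R(5)*(-4 - 5)**2 + A(7) = 117*(-4 - 5)**2 + 7 = 117*(-9)**2 + 7 = 117*81 + 7 = 9477 + 7 = 9484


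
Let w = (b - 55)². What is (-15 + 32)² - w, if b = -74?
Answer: -16352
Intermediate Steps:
w = 16641 (w = (-74 - 55)² = (-129)² = 16641)
(-15 + 32)² - w = (-15 + 32)² - 1*16641 = 17² - 16641 = 289 - 16641 = -16352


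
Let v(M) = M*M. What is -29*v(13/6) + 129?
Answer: -257/36 ≈ -7.1389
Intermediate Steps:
v(M) = M²
-29*v(13/6) + 129 = -29*(13/6)² + 129 = -29*169/36 + 129 = -4901/36 + 129 = -257/36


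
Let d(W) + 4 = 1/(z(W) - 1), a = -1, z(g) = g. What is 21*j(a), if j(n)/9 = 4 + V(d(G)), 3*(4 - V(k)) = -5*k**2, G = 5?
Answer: 95067/16 ≈ 5941.7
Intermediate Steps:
d(W) = -4 + 1/(-1 + W) (d(W) = -4 + 1/(W - 1) = -4 + 1/(-1 + W))
V(k) = 4 + 5*k**2/3 (V(k) = 4 - (-5)*k**2/3 = 4 + 5*k**2/3)
j(n) = 4527/16 (j(n) = 9*(4 + (4 + 5*((5 - 4*5)/(-1 + 5))**2/3)) = 9*(4 + (4 + 5*((5 - 20)/4)**2/3)) = 9*(4 + (4 + 5*((1/4)*(-15))**2/3)) = 9*(4 + (4 + 5*(-15/4)**2/3)) = 9*(4 + (4 + (5/3)*(225/16))) = 9*(4 + (4 + 375/16)) = 9*(4 + 439/16) = 9*(503/16) = 4527/16)
21*j(a) = 21*(4527/16) = 95067/16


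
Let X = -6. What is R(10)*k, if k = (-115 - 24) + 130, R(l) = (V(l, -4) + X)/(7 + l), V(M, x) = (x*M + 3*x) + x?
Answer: 558/17 ≈ 32.824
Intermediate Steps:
V(M, x) = 4*x + M*x (V(M, x) = (M*x + 3*x) + x = (3*x + M*x) + x = 4*x + M*x)
R(l) = (-22 - 4*l)/(7 + l) (R(l) = (-4*(4 + l) - 6)/(7 + l) = ((-16 - 4*l) - 6)/(7 + l) = (-22 - 4*l)/(7 + l))
k = -9 (k = -139 + 130 = -9)
R(10)*k = (2*(-11 - 2*10)/(7 + 10))*(-9) = (2*(-11 - 20)/17)*(-9) = (2*(1/17)*(-31))*(-9) = -62/17*(-9) = 558/17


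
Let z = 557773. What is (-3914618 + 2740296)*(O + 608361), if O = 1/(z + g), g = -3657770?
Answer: -2214674146113906952/3099997 ≈ -7.1441e+11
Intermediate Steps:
O = -1/3099997 (O = 1/(557773 - 3657770) = 1/(-3099997) = -1/3099997 ≈ -3.2258e-7)
(-3914618 + 2740296)*(O + 608361) = (-3914618 + 2740296)*(-1/3099997 + 608361) = -1174322*1885917274916/3099997 = -2214674146113906952/3099997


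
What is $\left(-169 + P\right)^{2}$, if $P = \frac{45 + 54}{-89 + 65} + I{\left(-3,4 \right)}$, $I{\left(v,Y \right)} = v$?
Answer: $\frac{1985281}{64} \approx 31020.0$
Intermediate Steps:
$P = - \frac{57}{8}$ ($P = \frac{45 + 54}{-89 + 65} - 3 = \frac{99}{-24} - 3 = 99 \left(- \frac{1}{24}\right) - 3 = - \frac{33}{8} - 3 = - \frac{57}{8} \approx -7.125$)
$\left(-169 + P\right)^{2} = \left(-169 - \frac{57}{8}\right)^{2} = \left(- \frac{1409}{8}\right)^{2} = \frac{1985281}{64}$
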